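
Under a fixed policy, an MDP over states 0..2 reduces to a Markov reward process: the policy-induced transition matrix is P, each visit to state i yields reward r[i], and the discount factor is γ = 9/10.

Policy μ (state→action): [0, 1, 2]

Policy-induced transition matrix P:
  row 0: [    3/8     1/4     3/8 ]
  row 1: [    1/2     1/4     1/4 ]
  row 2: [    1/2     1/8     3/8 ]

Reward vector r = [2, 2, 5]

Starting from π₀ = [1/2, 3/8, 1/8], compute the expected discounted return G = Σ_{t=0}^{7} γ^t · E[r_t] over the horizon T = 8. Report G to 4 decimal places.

t=0: π = [0.5000, 0.3750, 0.1250], E[r] = 2.3750, γ^t·E[r] = 2.375000, running G = 2.375000
t=1: π = [0.4375, 0.2344, 0.3281], E[r] = 2.9844, γ^t·E[r] = 2.685938, running G = 5.060938
t=2: π = [0.4453, 0.2090, 0.3457], E[r] = 3.0371, γ^t·E[r] = 2.460059, running G = 7.520996
t=3: π = [0.4443, 0.2068, 0.3489], E[r] = 3.0466, γ^t·E[r] = 2.220994, running G = 9.741990
t=4: π = [0.4445, 0.2064, 0.3492], E[r] = 3.0475, γ^t·E[r] = 1.999435, running G = 11.741425
t=5: π = [0.4444, 0.2064, 0.3492], E[r] = 3.0476, γ^t·E[r] = 1.799579, running G = 13.541005
t=6: π = [0.4444, 0.2063, 0.3492], E[r] = 3.0476, γ^t·E[r] = 1.619628, running G = 15.160633
t=7: π = [0.4444, 0.2063, 0.3492], E[r] = 3.0476, γ^t·E[r] = 1.457667, running G = 16.618300

G = 16.6183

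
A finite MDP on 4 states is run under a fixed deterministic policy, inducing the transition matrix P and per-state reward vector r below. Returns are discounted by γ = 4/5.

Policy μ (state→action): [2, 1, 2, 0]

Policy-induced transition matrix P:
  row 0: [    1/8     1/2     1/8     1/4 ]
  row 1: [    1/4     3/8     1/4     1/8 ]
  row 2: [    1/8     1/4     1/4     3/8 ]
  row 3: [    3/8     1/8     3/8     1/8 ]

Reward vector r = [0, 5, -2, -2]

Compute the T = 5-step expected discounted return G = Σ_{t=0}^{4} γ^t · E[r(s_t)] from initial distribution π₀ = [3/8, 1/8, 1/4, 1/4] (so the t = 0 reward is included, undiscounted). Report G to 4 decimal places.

t=0: π = [0.3750, 0.1250, 0.2500, 0.2500], E[r] = -0.3750, γ^t·E[r] = -0.375000, running G = -0.375000
t=1: π = [0.2031, 0.3281, 0.2344, 0.2344], E[r] = 0.7031, γ^t·E[r] = 0.562500, running G = 0.187500
t=2: π = [0.2246, 0.3125, 0.2539, 0.2090], E[r] = 0.6367, γ^t·E[r] = 0.407500, running G = 0.595000
t=3: π = [0.2163, 0.3191, 0.2480, 0.2166], E[r] = 0.6663, γ^t·E[r] = 0.341125, running G = 0.936125
t=4: π = [0.2190, 0.3169, 0.2500, 0.2141], E[r] = 0.6563, γ^t·E[r] = 0.268825, running G = 1.204950

G = 1.2050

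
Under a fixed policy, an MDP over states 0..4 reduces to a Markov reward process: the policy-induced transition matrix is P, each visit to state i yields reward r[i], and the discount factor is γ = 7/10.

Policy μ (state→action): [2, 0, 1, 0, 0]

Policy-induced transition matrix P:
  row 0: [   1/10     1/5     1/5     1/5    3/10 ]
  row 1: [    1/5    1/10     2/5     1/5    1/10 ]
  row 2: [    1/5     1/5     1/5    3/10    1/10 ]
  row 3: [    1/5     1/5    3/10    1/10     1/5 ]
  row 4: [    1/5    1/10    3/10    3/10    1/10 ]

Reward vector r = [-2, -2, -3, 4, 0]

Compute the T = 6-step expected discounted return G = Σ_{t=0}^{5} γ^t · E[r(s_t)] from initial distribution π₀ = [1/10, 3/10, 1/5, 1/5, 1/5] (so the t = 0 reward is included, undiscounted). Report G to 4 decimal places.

t=0: π = [0.1000, 0.3000, 0.2000, 0.2000, 0.2000], E[r] = -0.6000, γ^t·E[r] = -0.600000, running G = -0.600000
t=1: π = [0.1900, 0.1500, 0.3000, 0.2200, 0.1400], E[r] = -0.7000, γ^t·E[r] = -0.490000, running G = -1.090000
t=2: π = [0.1810, 0.1710, 0.2660, 0.2220, 0.1600], E[r] = -0.6140, γ^t·E[r] = -0.300860, running G = -1.390860
t=3: π = [0.1819, 0.1669, 0.2724, 0.2204, 0.1584], E[r] = -0.6332, γ^t·E[r] = -0.217188, running G = -1.608048
t=4: π = [0.1818, 0.1675, 0.2713, 0.2210, 0.1584], E[r] = -0.6282, γ^t·E[r] = -0.150826, running G = -1.758874
t=5: π = [0.1818, 0.1674, 0.2714, 0.2209, 0.1585], E[r] = -0.6293, γ^t·E[r] = -0.105770, running G = -1.864644

G = -1.8646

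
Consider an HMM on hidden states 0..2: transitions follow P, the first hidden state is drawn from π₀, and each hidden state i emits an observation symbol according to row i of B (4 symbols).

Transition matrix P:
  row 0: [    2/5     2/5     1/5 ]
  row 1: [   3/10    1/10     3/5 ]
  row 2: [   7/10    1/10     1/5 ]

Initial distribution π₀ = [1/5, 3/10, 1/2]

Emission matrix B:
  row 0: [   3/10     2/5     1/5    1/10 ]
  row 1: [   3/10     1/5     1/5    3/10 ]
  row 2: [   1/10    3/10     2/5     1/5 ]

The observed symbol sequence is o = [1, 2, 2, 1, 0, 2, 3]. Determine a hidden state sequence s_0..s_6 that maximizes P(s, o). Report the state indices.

path = [2, 0, 2, 0, 1, 2, 0]

t=0: δ = [8.000e-02, 6.000e-02, 1.500e-01]  (obs o_0=1)
t=1: δ = [2.100e-02, 6.400e-03, 1.440e-02]  ψ = [2, 0, 1]  (obs o_1=2)
t=2: δ = [2.016e-03, 1.680e-03, 1.680e-03]  ψ = [2, 0, 0]  (obs o_2=2)
t=3: δ = [4.704e-04, 1.613e-04, 3.024e-04]  ψ = [2, 0, 1]  (obs o_3=1)
t=4: δ = [6.350e-05, 5.645e-05, 9.677e-06]  ψ = [2, 0, 1]  (obs o_4=0)
t=5: δ = [5.080e-06, 5.080e-06, 1.355e-05]  ψ = [0, 0, 1]  (obs o_5=2)
t=6: δ = [9.483e-07, 6.096e-07, 6.096e-07]  ψ = [2, 0, 1]  (obs o_6=3)
backtrack: best end state = 0; path = [2, 0, 2, 0, 1, 2, 0]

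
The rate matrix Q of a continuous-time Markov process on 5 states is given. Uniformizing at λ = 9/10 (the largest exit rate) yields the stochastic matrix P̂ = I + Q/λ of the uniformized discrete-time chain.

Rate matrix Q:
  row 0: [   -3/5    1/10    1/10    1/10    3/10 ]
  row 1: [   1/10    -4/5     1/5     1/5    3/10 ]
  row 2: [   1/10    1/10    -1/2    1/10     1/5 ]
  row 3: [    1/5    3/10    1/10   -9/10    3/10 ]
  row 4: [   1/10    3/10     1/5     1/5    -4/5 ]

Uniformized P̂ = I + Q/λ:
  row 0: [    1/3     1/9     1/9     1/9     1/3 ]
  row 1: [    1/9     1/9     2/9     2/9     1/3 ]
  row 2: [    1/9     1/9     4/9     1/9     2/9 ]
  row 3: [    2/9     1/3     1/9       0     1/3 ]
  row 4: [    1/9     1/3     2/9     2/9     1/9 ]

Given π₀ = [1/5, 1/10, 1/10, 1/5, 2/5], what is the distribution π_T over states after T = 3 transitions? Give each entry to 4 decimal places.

π = [0.1646, 0.2016, 0.2385, 0.1451, 0.2501]

t=0: π = [0.2000, 0.1000, 0.1000, 0.2000, 0.4000]
t=1: π = [0.1778, 0.2444, 0.2000, 0.1444, 0.2333]
t=2: π = [0.1667, 0.1951, 0.2309, 0.1481, 0.2593]
t=3: π = [0.1646, 0.2016, 0.2385, 0.1451, 0.2501]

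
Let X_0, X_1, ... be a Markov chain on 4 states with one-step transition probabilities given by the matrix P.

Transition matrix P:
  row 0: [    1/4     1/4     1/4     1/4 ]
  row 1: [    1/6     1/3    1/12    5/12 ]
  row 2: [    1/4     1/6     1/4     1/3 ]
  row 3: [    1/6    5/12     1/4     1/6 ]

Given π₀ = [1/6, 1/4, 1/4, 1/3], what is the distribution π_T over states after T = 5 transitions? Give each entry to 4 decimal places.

t=0: π = [0.1667, 0.2500, 0.2500, 0.3333]
t=1: π = [0.2014, 0.3056, 0.2083, 0.2847]
t=2: π = [0.2008, 0.3056, 0.1991, 0.2946]
t=3: π = [0.2000, 0.3080, 0.1991, 0.2930]
t=4: π = [0.1999, 0.3079, 0.1987, 0.2935]
t=5: π = [0.1999, 0.3080, 0.1987, 0.2934]

π = [0.1999, 0.3080, 0.1987, 0.2934]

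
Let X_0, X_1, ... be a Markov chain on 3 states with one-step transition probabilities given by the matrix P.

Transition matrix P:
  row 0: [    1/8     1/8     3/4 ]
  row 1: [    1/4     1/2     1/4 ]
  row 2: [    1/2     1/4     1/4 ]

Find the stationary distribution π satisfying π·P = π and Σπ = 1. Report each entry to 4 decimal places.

π = [0.3125, 0.2813, 0.4063]

Balance equations π_j = Σ_i π_i·P[i][j]:
  π_0 = 1/8·π_0 + 1/4·π_1 + 1/2·π_2
  π_1 = 1/8·π_0 + 1/2·π_1 + 1/4·π_2
  normalize: π_0 + π_1 + π_2 = 1
Solving the linear system gives exactly π = [5/16, 9/32, 13/32].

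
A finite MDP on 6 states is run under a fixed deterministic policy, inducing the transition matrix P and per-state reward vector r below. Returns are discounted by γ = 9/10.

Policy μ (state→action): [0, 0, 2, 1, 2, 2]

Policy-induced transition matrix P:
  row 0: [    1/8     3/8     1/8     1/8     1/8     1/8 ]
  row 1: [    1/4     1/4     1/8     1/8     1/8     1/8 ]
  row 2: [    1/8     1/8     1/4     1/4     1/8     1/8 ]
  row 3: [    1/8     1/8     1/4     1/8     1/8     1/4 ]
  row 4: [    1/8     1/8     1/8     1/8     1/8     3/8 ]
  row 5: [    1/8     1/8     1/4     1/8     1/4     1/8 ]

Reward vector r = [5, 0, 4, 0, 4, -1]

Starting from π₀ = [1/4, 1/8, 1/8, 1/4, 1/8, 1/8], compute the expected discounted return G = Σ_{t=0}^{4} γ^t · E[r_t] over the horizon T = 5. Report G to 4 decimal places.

t=0: π = [0.2500, 0.1250, 0.1250, 0.2500, 0.1250, 0.1250], E[r] = 2.1250, γ^t·E[r] = 2.125000, running G = 2.125000
t=1: π = [0.1406, 0.2031, 0.1875, 0.1406, 0.1406, 0.1875], E[r] = 1.8281, γ^t·E[r] = 1.645313, running G = 3.770313
t=2: π = [0.1504, 0.1855, 0.1895, 0.1484, 0.1484, 0.1777], E[r] = 1.9258, γ^t·E[r] = 1.559883, running G = 5.330195
t=3: π = [0.1482, 0.1858, 0.1895, 0.1487, 0.1472, 0.1807], E[r] = 1.9070, γ^t·E[r] = 1.390190, running G = 6.720385
t=4: π = [0.1482, 0.1853, 0.1898, 0.1487, 0.1476, 0.1804], E[r] = 1.9105, γ^t·E[r] = 1.253454, running G = 7.973839

G = 7.9738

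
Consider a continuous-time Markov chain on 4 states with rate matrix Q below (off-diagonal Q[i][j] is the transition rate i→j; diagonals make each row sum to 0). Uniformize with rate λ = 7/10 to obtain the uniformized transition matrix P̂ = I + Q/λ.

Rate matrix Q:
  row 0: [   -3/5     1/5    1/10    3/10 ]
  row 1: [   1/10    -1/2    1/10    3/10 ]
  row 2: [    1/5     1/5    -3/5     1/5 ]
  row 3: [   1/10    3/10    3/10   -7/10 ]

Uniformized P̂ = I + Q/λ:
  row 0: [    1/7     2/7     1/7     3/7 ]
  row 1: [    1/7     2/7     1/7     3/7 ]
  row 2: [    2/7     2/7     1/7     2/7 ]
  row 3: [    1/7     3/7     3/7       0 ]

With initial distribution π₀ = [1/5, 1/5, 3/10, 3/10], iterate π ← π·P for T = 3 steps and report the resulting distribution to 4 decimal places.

π = [0.1738, 0.3265, 0.2245, 0.2752]

t=0: π = [0.2000, 0.2000, 0.3000, 0.3000]
t=1: π = [0.1857, 0.3286, 0.2286, 0.2571]
t=2: π = [0.1755, 0.3224, 0.2163, 0.2857]
t=3: π = [0.1738, 0.3265, 0.2245, 0.2752]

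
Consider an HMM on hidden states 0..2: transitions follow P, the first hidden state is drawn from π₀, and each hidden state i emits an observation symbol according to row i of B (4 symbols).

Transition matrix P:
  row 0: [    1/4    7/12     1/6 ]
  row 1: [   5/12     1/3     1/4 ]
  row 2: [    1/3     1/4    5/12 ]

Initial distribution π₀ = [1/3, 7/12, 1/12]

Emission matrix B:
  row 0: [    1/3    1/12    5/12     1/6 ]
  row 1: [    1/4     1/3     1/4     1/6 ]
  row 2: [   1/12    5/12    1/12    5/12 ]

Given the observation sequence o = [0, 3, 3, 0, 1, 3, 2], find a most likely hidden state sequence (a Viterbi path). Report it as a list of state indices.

path = [1, 2, 2, 0, 1, 2, 0]

t=0: δ = [1.111e-01, 1.458e-01, 6.944e-03]  (obs o_0=0)
t=1: δ = [1.013e-02, 1.080e-02, 1.519e-02]  ψ = [1, 0, 1]  (obs o_1=3)
t=2: δ = [8.439e-04, 9.846e-04, 2.637e-03]  ψ = [2, 0, 2]  (obs o_2=3)
t=3: δ = [2.930e-04, 1.648e-04, 9.157e-05]  ψ = [2, 2, 2]  (obs o_3=0)
t=4: δ = [6.105e-06, 5.698e-05, 2.035e-05]  ψ = [0, 0, 0]  (obs o_4=1)
t=5: δ = [3.957e-06, 3.166e-06, 5.935e-06]  ψ = [1, 1, 1]  (obs o_5=3)
t=6: δ = [8.244e-07, 5.770e-07, 2.061e-07]  ψ = [2, 0, 2]  (obs o_6=2)
backtrack: best end state = 0; path = [1, 2, 2, 0, 1, 2, 0]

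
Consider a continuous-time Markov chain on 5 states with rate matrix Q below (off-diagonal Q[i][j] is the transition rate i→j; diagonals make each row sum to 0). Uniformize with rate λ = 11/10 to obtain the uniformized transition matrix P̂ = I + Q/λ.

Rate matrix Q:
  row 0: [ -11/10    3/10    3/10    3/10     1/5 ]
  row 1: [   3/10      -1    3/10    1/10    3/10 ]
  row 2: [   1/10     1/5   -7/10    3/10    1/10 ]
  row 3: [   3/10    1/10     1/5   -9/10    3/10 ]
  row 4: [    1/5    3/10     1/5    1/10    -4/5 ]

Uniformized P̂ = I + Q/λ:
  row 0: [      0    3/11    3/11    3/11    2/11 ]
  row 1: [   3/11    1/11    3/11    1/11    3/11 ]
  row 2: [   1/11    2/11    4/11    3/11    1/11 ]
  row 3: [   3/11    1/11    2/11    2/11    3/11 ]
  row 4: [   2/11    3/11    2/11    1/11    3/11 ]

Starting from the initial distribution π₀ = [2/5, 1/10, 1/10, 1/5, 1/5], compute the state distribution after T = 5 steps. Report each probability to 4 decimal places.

π = [0.1618, 0.1826, 0.2605, 0.1846, 0.2106]

t=0: π = [0.4000, 0.1000, 0.1000, 0.2000, 0.2000]
t=1: π = [0.1273, 0.2091, 0.2455, 0.2000, 0.2182]
t=2: π = [0.1736, 0.1760, 0.2570, 0.1769, 0.2165]
t=3: π = [0.1590, 0.1852, 0.2603, 0.1853, 0.2102]
t=4: π = [0.1629, 0.1817, 0.2604, 0.1840, 0.2109]
t=5: π = [0.1618, 0.1826, 0.2605, 0.1846, 0.2106]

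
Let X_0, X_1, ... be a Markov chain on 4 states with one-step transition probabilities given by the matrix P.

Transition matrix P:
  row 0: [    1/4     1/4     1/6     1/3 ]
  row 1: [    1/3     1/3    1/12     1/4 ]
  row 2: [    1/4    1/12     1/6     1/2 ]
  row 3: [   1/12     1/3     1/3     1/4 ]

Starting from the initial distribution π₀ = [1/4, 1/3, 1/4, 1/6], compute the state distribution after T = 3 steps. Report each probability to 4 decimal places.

t=0: π = [0.2500, 0.3333, 0.2500, 0.1667]
t=1: π = [0.2500, 0.2500, 0.1667, 0.3333]
t=2: π = [0.2153, 0.2708, 0.2014, 0.3125]
t=3: π = [0.2205, 0.2650, 0.1962, 0.3183]

π = [0.2205, 0.2650, 0.1962, 0.3183]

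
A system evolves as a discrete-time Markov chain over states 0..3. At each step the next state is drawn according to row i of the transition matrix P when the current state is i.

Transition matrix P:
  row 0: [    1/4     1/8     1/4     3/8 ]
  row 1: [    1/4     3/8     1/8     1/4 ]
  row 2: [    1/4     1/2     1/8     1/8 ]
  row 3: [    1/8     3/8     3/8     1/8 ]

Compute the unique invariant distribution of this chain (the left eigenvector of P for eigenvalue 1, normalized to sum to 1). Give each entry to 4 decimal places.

Balance equations π_j = Σ_i π_i·P[i][j]:
  π_0 = 1/4·π_0 + 1/4·π_1 + 1/4·π_2 + 1/8·π_3
  π_1 = 1/8·π_0 + 3/8·π_1 + 1/2·π_2 + 3/8·π_3
  π_2 = 1/4·π_0 + 1/8·π_1 + 1/8·π_2 + 3/8·π_3
  normalize: π_0 + π_1 + π_2 + π_3 = 1
Solving the linear system gives exactly π = [133/599, 207/599, 125/599, 134/599].

π = [0.2220, 0.3456, 0.2087, 0.2237]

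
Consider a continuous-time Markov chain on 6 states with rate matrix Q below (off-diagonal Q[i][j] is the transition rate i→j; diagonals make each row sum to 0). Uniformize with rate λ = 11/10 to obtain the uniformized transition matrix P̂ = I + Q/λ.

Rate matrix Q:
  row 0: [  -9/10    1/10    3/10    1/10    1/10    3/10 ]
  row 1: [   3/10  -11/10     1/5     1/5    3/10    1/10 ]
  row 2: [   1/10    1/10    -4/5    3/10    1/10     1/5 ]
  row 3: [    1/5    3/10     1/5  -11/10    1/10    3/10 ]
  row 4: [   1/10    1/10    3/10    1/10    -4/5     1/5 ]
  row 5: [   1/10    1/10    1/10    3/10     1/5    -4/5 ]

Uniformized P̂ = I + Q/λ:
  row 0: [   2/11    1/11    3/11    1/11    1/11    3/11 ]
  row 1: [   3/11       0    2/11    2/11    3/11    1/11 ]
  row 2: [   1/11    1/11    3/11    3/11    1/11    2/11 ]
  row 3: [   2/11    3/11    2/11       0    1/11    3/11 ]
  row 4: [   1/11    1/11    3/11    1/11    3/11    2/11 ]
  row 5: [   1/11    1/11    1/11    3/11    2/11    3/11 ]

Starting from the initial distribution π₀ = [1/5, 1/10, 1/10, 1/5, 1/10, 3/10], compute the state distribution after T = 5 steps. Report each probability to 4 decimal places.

t=0: π = [0.2000, 0.1000, 0.1000, 0.2000, 0.1000, 0.3000]
t=1: π = [0.1455, 0.1182, 0.1909, 0.1545, 0.1545, 0.2364]
t=2: π = [0.1397, 0.1083, 0.2050, 0.1653, 0.1620, 0.2198]
t=3: π = [0.1383, 0.1111, 0.2079, 0.1630, 0.1600, 0.2197]
t=4: π = [0.1385, 0.1104, 0.2079, 0.1639, 0.1602, 0.2191]
t=5: π = [0.1385, 0.1107, 0.2080, 0.1637, 0.1600, 0.2192]

π = [0.1385, 0.1107, 0.2080, 0.1637, 0.1600, 0.2192]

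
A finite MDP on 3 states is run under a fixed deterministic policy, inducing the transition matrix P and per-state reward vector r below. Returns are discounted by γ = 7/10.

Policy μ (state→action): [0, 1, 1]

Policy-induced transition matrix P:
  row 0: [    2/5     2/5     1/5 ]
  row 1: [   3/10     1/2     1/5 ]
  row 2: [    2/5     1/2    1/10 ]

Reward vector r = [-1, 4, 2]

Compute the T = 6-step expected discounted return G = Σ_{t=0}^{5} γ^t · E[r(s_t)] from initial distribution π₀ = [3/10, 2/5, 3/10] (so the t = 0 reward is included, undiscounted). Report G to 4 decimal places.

t=0: π = [0.3000, 0.4000, 0.3000], E[r] = 1.9000, γ^t·E[r] = 1.900000, running G = 1.900000
t=1: π = [0.3600, 0.4700, 0.1700], E[r] = 1.8600, γ^t·E[r] = 1.302000, running G = 3.202000
t=2: π = [0.3530, 0.4640, 0.1830], E[r] = 1.8690, γ^t·E[r] = 0.915810, running G = 4.117810
t=3: π = [0.3536, 0.4647, 0.1817], E[r] = 1.8686, γ^t·E[r] = 0.640930, running G = 4.758740
t=4: π = [0.3535, 0.4646, 0.1818], E[r] = 1.8687, γ^t·E[r] = 0.448672, running G = 5.207412
t=5: π = [0.3535, 0.4646, 0.1818], E[r] = 1.8687, γ^t·E[r] = 0.314070, running G = 5.521482

G = 5.5215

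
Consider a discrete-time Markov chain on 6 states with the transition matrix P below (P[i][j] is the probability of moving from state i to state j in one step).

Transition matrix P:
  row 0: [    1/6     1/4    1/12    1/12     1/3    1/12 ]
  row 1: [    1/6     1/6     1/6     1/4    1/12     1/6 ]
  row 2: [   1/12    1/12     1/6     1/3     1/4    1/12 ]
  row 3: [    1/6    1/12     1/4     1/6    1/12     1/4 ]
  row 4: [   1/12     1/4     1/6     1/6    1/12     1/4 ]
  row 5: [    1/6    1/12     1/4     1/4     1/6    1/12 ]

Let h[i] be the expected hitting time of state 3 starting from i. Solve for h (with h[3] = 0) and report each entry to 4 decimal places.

h = [5.2353, 4.3959, 4.0096, 0.0000, 4.6917, 4.3890]

First-step conditioning: h[3] = 0; for i ≠ 3, h[i] = 1 + Σ_k P[i][k]·h[k].
  h[0] = 1 + 1/6·h[0] + 1/4·h[1] + 1/12·h[2] + 1/3·h[4] + 1/12·h[5]
  h[1] = 1 + 1/6·h[0] + 1/6·h[1] + 1/6·h[2] + 1/12·h[4] + 1/6·h[5]
  h[2] = 1 + 1/12·h[0] + 1/12·h[1] + 1/6·h[2] + 1/4·h[4] + 1/12·h[5]
  h[4] = 1 + 1/12·h[0] + 1/4·h[1] + 1/6·h[2] + 1/12·h[4] + 1/4·h[5]
  h[5] = 1 + 1/6·h[0] + 1/12·h[1] + 1/4·h[2] + 1/6·h[4] + 1/12·h[5]
Solving the 5×5 linear system over states ≠ 3 gives exactly h = [81132/15497, 68124/15497, 62136/15497, 0, 72708/15497, 68016/15497] (h[3] = 0 is the target).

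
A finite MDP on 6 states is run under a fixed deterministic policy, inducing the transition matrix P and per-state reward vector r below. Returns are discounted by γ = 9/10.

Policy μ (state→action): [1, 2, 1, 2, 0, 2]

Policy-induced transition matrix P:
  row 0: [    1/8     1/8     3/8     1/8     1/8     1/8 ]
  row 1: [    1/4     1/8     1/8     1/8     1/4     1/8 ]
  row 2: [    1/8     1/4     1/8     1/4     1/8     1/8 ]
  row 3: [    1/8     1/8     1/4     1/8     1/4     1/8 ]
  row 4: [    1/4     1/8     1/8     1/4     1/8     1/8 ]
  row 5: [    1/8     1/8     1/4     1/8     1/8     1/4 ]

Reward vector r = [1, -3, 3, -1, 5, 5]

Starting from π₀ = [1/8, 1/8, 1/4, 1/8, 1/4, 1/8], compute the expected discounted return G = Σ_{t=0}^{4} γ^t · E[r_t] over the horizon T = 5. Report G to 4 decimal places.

G = 7.4052

t=0: π = [0.1250, 0.1250, 0.2500, 0.1250, 0.2500, 0.1250], E[r] = 2.2500, γ^t·E[r] = 2.250000, running G = 2.250000
t=1: π = [0.1719, 0.1563, 0.1875, 0.1875, 0.1563, 0.1406], E[r] = 1.5625, γ^t·E[r] = 1.406250, running G = 3.656250
t=2: π = [0.1641, 0.1484, 0.2090, 0.1680, 0.1680, 0.1426], E[r] = 1.7305, γ^t·E[r] = 1.401680, running G = 5.057930
t=3: π = [0.1646, 0.1511, 0.2048, 0.1721, 0.1646, 0.1428], E[r] = 1.6904, γ^t·E[r] = 1.232323, running G = 6.290253
t=4: π = [0.1645, 0.1506, 0.2055, 0.1712, 0.1654, 0.1429], E[r] = 1.6993, γ^t·E[r] = 1.114897, running G = 7.405150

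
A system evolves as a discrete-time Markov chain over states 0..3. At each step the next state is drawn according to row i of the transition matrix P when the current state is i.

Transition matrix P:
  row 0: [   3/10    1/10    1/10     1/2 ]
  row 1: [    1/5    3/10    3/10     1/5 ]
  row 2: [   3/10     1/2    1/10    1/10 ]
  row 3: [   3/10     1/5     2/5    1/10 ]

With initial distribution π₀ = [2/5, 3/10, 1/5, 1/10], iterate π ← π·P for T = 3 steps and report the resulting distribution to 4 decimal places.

t=0: π = [0.4000, 0.3000, 0.2000, 0.1000]
t=1: π = [0.2700, 0.2500, 0.1900, 0.2900]
t=2: π = [0.2750, 0.2550, 0.2370, 0.2330]
t=3: π = [0.2745, 0.2691, 0.2209, 0.2355]

π = [0.2745, 0.2691, 0.2209, 0.2355]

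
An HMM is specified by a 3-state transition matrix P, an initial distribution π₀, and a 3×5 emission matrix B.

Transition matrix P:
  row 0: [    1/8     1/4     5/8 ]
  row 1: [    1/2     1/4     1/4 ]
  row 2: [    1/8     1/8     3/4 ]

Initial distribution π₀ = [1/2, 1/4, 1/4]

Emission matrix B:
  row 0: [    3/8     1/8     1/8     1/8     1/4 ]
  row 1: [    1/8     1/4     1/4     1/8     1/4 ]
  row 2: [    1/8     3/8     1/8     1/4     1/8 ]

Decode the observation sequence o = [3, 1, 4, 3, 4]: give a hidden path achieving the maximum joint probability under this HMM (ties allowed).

t=0: δ = [6.250e-02, 3.125e-02, 6.250e-02]  (obs o_0=3)
t=1: δ = [1.953e-03, 3.906e-03, 1.758e-02]  ψ = [1, 0, 2]  (obs o_1=1)
t=2: δ = [5.493e-04, 5.493e-04, 1.648e-03]  ψ = [2, 2, 2]  (obs o_2=4)
t=3: δ = [3.433e-05, 2.575e-05, 3.090e-04]  ψ = [1, 2, 2]  (obs o_3=3)
t=4: δ = [9.656e-06, 9.656e-06, 2.897e-05]  ψ = [2, 2, 2]  (obs o_4=4)
backtrack: best end state = 2; path = [2, 2, 2, 2, 2]

path = [2, 2, 2, 2, 2]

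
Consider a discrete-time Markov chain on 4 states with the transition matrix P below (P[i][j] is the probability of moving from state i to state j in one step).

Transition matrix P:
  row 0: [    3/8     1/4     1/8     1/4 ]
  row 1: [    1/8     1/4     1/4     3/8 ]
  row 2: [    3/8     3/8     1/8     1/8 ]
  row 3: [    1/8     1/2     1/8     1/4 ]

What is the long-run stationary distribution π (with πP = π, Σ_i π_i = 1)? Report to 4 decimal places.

Balance equations π_j = Σ_i π_i·P[i][j]:
  π_0 = 3/8·π_0 + 1/8·π_1 + 3/8·π_2 + 1/8·π_3
  π_1 = 1/4·π_0 + 1/4·π_1 + 3/8·π_2 + 1/2·π_3
  π_2 = 1/8·π_0 + 1/4·π_1 + 1/8·π_2 + 1/8·π_3
  normalize: π_0 + π_1 + π_2 + π_3 = 1
Solving the linear system gives exactly π = [109/490, 83/245, 41/245, 19/70].

π = [0.2224, 0.3388, 0.1673, 0.2714]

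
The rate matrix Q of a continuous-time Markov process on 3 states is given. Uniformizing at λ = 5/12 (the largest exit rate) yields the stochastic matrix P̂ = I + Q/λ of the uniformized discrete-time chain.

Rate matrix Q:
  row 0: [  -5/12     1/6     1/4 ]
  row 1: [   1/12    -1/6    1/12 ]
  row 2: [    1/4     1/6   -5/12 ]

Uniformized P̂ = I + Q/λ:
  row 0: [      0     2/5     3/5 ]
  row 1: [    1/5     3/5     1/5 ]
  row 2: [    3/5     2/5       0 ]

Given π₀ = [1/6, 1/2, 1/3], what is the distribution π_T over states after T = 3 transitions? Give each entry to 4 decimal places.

t=0: π = [0.1667, 0.5000, 0.3333]
t=1: π = [0.3000, 0.5000, 0.2000]
t=2: π = [0.2200, 0.5000, 0.2800]
t=3: π = [0.2680, 0.5000, 0.2320]

π = [0.2680, 0.5000, 0.2320]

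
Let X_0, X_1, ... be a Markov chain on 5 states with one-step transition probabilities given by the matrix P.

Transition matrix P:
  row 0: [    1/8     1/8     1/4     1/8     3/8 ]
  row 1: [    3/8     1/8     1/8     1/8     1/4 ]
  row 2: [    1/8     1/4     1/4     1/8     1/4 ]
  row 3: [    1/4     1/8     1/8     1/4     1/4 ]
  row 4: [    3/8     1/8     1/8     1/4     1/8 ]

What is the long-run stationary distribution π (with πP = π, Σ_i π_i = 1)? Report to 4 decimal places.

Balance equations π_j = Σ_i π_i·P[i][j]:
  π_0 = 1/8·π_0 + 3/8·π_1 + 1/8·π_2 + 1/4·π_3 + 3/8·π_4
  π_1 = 1/8·π_0 + 1/8·π_1 + 1/4·π_2 + 1/8·π_3 + 1/8·π_4
  π_2 = 1/4·π_0 + 1/8·π_1 + 1/4·π_2 + 1/8·π_3 + 1/8·π_4
  π_3 = 1/8·π_0 + 1/8·π_1 + 1/8·π_2 + 1/4·π_3 + 1/4·π_4
  normalize: π_0 + π_1 + π_2 + π_3 + π_4 = 1
Solving the linear system gives exactly π = [160/649, 669/4543, 809/4543, 811/4543, 162/649].

π = [0.2465, 0.1473, 0.1781, 0.1785, 0.2496]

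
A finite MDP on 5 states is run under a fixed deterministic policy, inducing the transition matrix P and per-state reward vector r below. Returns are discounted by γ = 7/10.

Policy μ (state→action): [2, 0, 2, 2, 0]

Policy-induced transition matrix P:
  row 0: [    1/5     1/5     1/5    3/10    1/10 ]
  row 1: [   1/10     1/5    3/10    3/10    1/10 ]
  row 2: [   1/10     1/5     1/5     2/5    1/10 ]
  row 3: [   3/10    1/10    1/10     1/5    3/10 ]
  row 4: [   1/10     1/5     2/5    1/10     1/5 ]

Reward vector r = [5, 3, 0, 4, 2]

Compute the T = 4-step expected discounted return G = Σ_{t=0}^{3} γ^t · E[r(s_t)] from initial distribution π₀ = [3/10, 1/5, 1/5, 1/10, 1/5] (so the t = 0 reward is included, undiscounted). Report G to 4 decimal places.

G = 7.0851

t=0: π = [0.3000, 0.2000, 0.2000, 0.1000, 0.2000], E[r] = 2.9000, γ^t·E[r] = 2.900000, running G = 2.900000
t=1: π = [0.1500, 0.1900, 0.2500, 0.2700, 0.1400], E[r] = 2.6800, γ^t·E[r] = 1.876000, running G = 4.776000
t=2: π = [0.1690, 0.1730, 0.2200, 0.2700, 0.1680], E[r] = 2.7800, γ^t·E[r] = 1.362200, running G = 6.138200
t=3: π = [0.1709, 0.1730, 0.2239, 0.2614, 0.1708], E[r] = 2.7607, γ^t·E[r] = 0.946920, running G = 7.085120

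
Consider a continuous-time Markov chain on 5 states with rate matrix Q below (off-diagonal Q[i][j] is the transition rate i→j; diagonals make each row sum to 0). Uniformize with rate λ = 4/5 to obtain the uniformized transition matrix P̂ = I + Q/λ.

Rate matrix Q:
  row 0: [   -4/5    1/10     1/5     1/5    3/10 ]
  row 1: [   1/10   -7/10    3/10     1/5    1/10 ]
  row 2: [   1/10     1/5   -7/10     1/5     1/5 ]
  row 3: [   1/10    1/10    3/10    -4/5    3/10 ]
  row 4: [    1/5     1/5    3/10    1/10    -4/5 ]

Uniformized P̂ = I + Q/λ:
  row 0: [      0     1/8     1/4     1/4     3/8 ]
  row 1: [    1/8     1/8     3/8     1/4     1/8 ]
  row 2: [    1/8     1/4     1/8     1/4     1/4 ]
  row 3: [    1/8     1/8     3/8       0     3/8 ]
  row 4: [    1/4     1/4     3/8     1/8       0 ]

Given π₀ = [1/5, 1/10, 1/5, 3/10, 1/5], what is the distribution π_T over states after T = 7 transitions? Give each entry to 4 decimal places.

t=0: π = [0.2000, 0.1000, 0.2000, 0.3000, 0.2000]
t=1: π = [0.1250, 0.1750, 0.3000, 0.1500, 0.2500]
t=2: π = [0.1406, 0.1938, 0.2844, 0.1813, 0.2000]
t=3: π = [0.1324, 0.1855, 0.2863, 0.1797, 0.2160]
t=4: π = [0.1354, 0.1878, 0.2869, 0.1781, 0.2118]
t=5: π = [0.1345, 0.1873, 0.2864, 0.1790, 0.2128]
t=6: π = [0.1348, 0.1874, 0.2866, 0.1787, 0.2126]
t=7: π = [0.1347, 0.1874, 0.2865, 0.1788, 0.2126]

π = [0.1347, 0.1874, 0.2865, 0.1788, 0.2126]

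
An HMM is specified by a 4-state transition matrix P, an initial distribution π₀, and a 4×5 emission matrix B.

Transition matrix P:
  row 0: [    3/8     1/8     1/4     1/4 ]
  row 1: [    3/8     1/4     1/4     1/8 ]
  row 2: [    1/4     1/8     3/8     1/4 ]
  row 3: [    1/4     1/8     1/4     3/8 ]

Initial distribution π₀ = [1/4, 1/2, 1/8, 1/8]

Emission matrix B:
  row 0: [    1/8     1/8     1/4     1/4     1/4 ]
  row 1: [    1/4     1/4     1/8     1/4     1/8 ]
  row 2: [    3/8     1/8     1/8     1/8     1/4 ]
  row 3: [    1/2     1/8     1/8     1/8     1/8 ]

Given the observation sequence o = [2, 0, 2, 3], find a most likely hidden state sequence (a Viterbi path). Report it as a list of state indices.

path = [0, 3, 0, 0]

t=0: δ = [6.250e-02, 6.250e-02, 1.562e-02, 1.562e-02]  (obs o_0=2)
t=1: δ = [2.930e-03, 3.906e-03, 5.859e-03, 7.812e-03]  ψ = [0, 1, 0, 0]  (obs o_1=0)
t=2: δ = [4.883e-04, 1.221e-04, 2.747e-04, 3.662e-04]  ψ = [3, 1, 2, 3]  (obs o_2=2)
t=3: δ = [4.578e-05, 1.526e-05, 1.526e-05, 1.717e-05]  ψ = [0, 0, 0, 3]  (obs o_3=3)
backtrack: best end state = 0; path = [0, 3, 0, 0]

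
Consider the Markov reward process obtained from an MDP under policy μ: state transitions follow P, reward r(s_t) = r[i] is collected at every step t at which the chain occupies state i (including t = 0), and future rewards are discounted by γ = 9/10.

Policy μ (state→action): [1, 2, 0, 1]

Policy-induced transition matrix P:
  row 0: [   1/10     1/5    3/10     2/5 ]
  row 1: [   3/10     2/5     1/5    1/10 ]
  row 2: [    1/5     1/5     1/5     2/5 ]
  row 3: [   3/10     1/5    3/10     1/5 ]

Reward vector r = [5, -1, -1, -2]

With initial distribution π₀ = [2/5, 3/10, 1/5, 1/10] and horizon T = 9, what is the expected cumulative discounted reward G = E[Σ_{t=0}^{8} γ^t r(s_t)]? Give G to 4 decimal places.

t=0: π = [0.4000, 0.3000, 0.2000, 0.1000], E[r] = 1.3000, γ^t·E[r] = 1.300000, running G = 1.300000
t=1: π = [0.2000, 0.2600, 0.2500, 0.2900], E[r] = -0.0900, γ^t·E[r] = -0.081000, running G = 1.219000
t=2: π = [0.2350, 0.2520, 0.2490, 0.2640], E[r] = 0.1460, γ^t·E[r] = 0.118260, running G = 1.337260
t=3: π = [0.2281, 0.2504, 0.2499, 0.2716], E[r] = 0.0970, γ^t·E[r] = 0.070713, running G = 1.407973
t=4: π = [0.2294, 0.2501, 0.2500, 0.2706], E[r] = 0.1058, γ^t·E[r] = 0.069402, running G = 1.477375
t=5: π = [0.2291, 0.2500, 0.2500, 0.2709], E[r] = 0.1039, γ^t·E[r] = 0.061344, running G = 1.538719
t=6: π = [0.2292, 0.2500, 0.2500, 0.2708], E[r] = 0.1042, γ^t·E[r] = 0.055392, running G = 1.594111
t=7: π = [0.2292, 0.2500, 0.2500, 0.2708], E[r] = 0.1042, γ^t·E[r] = 0.049817, running G = 1.643929
t=8: π = [0.2292, 0.2500, 0.2500, 0.2708], E[r] = 0.1042, γ^t·E[r] = 0.044841, running G = 1.688770

G = 1.6888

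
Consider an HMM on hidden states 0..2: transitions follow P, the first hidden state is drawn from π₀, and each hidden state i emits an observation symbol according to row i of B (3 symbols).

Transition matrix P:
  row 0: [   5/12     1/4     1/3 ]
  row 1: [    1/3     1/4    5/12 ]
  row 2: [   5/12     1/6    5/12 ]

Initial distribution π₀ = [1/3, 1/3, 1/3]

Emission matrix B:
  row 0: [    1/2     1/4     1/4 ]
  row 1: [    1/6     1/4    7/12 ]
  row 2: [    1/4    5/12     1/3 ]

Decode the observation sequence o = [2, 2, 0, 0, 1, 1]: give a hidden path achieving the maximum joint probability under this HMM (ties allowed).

path = [1, 2, 0, 0, 2, 2]

t=0: δ = [8.333e-02, 1.944e-01, 1.111e-01]  (obs o_0=2)
t=1: δ = [1.620e-02, 2.836e-02, 2.701e-02]  ψ = [1, 1, 1]  (obs o_1=2)
t=2: δ = [5.626e-03, 1.182e-03, 2.954e-03]  ψ = [2, 1, 1]  (obs o_2=0)
t=3: δ = [1.172e-03, 2.344e-04, 4.689e-04]  ψ = [0, 0, 0]  (obs o_3=0)
t=4: δ = [1.221e-04, 7.326e-05, 1.628e-04]  ψ = [0, 0, 0]  (obs o_4=1)
t=5: δ = [1.696e-05, 7.631e-06, 2.826e-05]  ψ = [2, 0, 2]  (obs o_5=1)
backtrack: best end state = 2; path = [1, 2, 0, 0, 2, 2]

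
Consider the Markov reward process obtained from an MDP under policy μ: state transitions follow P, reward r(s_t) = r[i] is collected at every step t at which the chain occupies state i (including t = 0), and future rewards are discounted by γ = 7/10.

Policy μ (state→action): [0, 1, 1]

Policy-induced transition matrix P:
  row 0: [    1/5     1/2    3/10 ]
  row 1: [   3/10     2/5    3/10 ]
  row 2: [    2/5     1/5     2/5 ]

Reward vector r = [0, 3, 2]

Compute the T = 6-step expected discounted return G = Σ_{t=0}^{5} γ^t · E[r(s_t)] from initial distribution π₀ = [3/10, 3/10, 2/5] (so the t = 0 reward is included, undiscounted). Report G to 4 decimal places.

t=0: π = [0.3000, 0.3000, 0.4000], E[r] = 1.7000, γ^t·E[r] = 1.700000, running G = 1.700000
t=1: π = [0.3100, 0.3500, 0.3400], E[r] = 1.7300, γ^t·E[r] = 1.211000, running G = 2.911000
t=2: π = [0.3030, 0.3630, 0.3340], E[r] = 1.7570, γ^t·E[r] = 0.860930, running G = 3.771930
t=3: π = [0.3031, 0.3635, 0.3334], E[r] = 1.7573, γ^t·E[r] = 0.602754, running G = 4.374684
t=4: π = [0.3030, 0.3636, 0.3333], E[r] = 1.7576, γ^t·E[r] = 0.421993, running G = 4.796676
t=5: π = [0.3030, 0.3636, 0.3333], E[r] = 1.7576, γ^t·E[r] = 0.295395, running G = 5.092072

G = 5.0921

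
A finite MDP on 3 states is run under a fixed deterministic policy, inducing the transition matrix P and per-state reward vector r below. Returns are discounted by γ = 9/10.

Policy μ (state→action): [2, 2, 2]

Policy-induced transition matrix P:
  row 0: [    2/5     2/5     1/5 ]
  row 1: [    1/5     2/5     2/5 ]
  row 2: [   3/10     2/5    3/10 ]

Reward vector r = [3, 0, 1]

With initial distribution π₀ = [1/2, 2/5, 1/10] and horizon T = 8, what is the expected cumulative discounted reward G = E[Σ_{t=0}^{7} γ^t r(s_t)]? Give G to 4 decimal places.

G = 7.1718

t=0: π = [0.5000, 0.4000, 0.1000], E[r] = 1.6000, γ^t·E[r] = 1.600000, running G = 1.600000
t=1: π = [0.3100, 0.4000, 0.2900], E[r] = 1.2200, γ^t·E[r] = 1.098000, running G = 2.698000
t=2: π = [0.2910, 0.4000, 0.3090], E[r] = 1.1820, γ^t·E[r] = 0.957420, running G = 3.655420
t=3: π = [0.2891, 0.4000, 0.3109], E[r] = 1.1782, γ^t·E[r] = 0.858908, running G = 4.514328
t=4: π = [0.2889, 0.4000, 0.3111], E[r] = 1.1778, γ^t·E[r] = 0.772768, running G = 5.287096
t=5: π = [0.2889, 0.4000, 0.3111], E[r] = 1.1778, γ^t·E[r] = 0.695468, running G = 5.982564
t=6: π = [0.2889, 0.4000, 0.3111], E[r] = 1.1778, γ^t·E[r] = 0.625920, running G = 6.608484
t=7: π = [0.2889, 0.4000, 0.3111], E[r] = 1.1778, γ^t·E[r] = 0.563327, running G = 7.171811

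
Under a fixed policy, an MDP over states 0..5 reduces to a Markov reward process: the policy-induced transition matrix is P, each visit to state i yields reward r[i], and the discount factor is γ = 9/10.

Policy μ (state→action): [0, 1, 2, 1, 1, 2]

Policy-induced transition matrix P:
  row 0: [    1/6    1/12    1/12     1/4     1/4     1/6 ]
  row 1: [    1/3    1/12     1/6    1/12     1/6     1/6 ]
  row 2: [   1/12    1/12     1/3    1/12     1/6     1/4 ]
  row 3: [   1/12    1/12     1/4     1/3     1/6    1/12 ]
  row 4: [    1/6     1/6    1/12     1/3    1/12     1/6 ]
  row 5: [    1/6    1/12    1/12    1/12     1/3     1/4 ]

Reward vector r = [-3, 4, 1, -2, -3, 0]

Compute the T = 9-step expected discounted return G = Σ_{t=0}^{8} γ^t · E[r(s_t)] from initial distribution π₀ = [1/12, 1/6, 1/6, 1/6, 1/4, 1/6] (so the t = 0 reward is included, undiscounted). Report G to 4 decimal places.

t=0: π = [0.0833, 0.1667, 0.1667, 0.1667, 0.2500, 0.1667], E[r] = -0.5000, γ^t·E[r] = -0.500000, running G = -0.500000
t=1: π = [0.1667, 0.1042, 0.1667, 0.2014, 0.1806, 0.1806], E[r] = -0.8611, γ^t·E[r] = -0.775000, running G = -1.275000
t=2: π = [0.1534, 0.0984, 0.1672, 0.2066, 0.1956, 0.1788], E[r] = -0.8993, γ^t·E[r] = -0.728438, running G = -2.003438
t=3: π = [0.1519, 0.0996, 0.1678, 0.2094, 0.1929, 0.1783], E[r] = -0.8872, γ^t·E[r] = -0.646734, running G = -2.650172
t=4: π = [0.1518, 0.0994, 0.1685, 0.2092, 0.1930, 0.1781], E[r] = -0.8868, γ^t·E[r] = -0.581803, running G = -3.231974
t=5: π = [0.1518, 0.0994, 0.1686, 0.2092, 0.1929, 0.1781], E[r] = -0.8861, γ^t·E[r] = -0.523253, running G = -3.755227
t=6: π = [0.1518, 0.0994, 0.1686, 0.2092, 0.1929, 0.1781], E[r] = -0.8861, γ^t·E[r] = -0.470883, running G = -4.226111
t=7: π = [0.1518, 0.0994, 0.1686, 0.2091, 0.1929, 0.1781], E[r] = -0.8860, γ^t·E[r] = -0.423790, running G = -4.649901
t=8: π = [0.1518, 0.0994, 0.1686, 0.2091, 0.1929, 0.1781], E[r] = -0.8860, γ^t·E[r] = -0.381413, running G = -5.031314

G = -5.0313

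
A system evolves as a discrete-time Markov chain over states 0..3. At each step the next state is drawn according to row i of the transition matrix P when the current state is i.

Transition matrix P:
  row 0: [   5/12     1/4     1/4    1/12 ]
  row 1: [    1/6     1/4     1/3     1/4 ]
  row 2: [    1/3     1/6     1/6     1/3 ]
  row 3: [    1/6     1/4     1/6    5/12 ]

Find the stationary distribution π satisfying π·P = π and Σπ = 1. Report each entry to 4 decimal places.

Balance equations π_j = Σ_i π_i·P[i][j]:
  π_0 = 5/12·π_0 + 1/6·π_1 + 1/3·π_2 + 1/6·π_3
  π_1 = 1/4·π_0 + 1/4·π_1 + 1/6·π_2 + 1/4·π_3
  π_2 = 1/4·π_0 + 1/3·π_1 + 1/6·π_2 + 1/6·π_3
  normalize: π_0 + π_1 + π_2 + π_3 = 1
Solving the linear system gives exactly π = [176/645, 149/645, 49/215, 173/645].

π = [0.2729, 0.2310, 0.2279, 0.2682]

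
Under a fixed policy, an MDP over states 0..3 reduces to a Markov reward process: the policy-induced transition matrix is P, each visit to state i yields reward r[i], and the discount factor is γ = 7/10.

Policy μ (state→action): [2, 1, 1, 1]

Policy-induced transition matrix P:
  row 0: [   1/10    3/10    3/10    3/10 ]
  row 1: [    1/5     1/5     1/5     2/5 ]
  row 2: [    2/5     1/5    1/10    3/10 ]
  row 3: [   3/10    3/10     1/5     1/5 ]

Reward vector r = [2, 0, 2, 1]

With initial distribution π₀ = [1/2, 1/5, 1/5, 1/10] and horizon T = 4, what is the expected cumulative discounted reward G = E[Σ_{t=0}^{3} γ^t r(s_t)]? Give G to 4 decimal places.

G = 3.3180

t=0: π = [0.5000, 0.2000, 0.2000, 0.1000], E[r] = 1.5000, γ^t·E[r] = 1.500000, running G = 1.500000
t=1: π = [0.2000, 0.2600, 0.2300, 0.3100], E[r] = 1.1700, γ^t·E[r] = 0.819000, running G = 2.319000
t=2: π = [0.2570, 0.2510, 0.1970, 0.2950], E[r] = 1.2030, γ^t·E[r] = 0.589470, running G = 2.908470
t=3: π = [0.2432, 0.2552, 0.2060, 0.2956], E[r] = 1.1940, γ^t·E[r] = 0.409542, running G = 3.318012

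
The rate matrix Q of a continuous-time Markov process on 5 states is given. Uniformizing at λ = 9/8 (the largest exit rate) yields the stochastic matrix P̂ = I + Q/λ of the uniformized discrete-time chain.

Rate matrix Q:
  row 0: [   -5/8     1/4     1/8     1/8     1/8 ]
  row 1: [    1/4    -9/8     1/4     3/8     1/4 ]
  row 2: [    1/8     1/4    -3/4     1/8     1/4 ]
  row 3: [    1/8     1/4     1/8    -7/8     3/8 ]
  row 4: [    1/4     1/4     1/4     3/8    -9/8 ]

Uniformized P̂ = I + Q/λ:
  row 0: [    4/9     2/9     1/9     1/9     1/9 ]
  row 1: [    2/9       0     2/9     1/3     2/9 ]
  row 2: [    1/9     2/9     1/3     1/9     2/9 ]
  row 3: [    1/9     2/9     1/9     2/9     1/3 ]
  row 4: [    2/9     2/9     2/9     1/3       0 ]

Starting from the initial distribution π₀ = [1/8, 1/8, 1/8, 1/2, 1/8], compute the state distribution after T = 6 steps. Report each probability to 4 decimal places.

t=0: π = [0.1250, 0.1250, 0.1250, 0.5000, 0.1250]
t=1: π = [0.1806, 0.1944, 0.1667, 0.2222, 0.2361]
t=2: π = [0.2191, 0.1790, 0.1960, 0.2315, 0.1744]
t=3: π = [0.2234, 0.1824, 0.1939, 0.2154, 0.1848]
t=4: π = [0.2264, 0.1817, 0.1950, 0.2167, 0.1803]
t=5: π = [0.2268, 0.1818, 0.1947, 0.2156, 0.1811]
t=6: π = [0.2270, 0.1818, 0.1947, 0.2157, 0.1807]

π = [0.2270, 0.1818, 0.1947, 0.2157, 0.1807]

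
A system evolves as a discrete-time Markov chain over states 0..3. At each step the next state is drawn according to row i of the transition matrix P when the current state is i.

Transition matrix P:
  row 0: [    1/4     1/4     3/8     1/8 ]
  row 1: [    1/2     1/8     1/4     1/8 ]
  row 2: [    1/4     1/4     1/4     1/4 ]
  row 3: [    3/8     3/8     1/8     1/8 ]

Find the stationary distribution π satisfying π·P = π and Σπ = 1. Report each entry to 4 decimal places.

π = [0.3298, 0.2399, 0.2714, 0.1589]

Balance equations π_j = Σ_i π_i·P[i][j]:
  π_0 = 1/4·π_0 + 1/2·π_1 + 1/4·π_2 + 3/8·π_3
  π_1 = 1/4·π_0 + 1/8·π_1 + 1/4·π_2 + 3/8·π_3
  π_2 = 3/8·π_0 + 1/4·π_1 + 1/4·π_2 + 1/8·π_3
  normalize: π_0 + π_1 + π_2 + π_3 = 1
Solving the linear system gives exactly π = [220/667, 160/667, 181/667, 106/667].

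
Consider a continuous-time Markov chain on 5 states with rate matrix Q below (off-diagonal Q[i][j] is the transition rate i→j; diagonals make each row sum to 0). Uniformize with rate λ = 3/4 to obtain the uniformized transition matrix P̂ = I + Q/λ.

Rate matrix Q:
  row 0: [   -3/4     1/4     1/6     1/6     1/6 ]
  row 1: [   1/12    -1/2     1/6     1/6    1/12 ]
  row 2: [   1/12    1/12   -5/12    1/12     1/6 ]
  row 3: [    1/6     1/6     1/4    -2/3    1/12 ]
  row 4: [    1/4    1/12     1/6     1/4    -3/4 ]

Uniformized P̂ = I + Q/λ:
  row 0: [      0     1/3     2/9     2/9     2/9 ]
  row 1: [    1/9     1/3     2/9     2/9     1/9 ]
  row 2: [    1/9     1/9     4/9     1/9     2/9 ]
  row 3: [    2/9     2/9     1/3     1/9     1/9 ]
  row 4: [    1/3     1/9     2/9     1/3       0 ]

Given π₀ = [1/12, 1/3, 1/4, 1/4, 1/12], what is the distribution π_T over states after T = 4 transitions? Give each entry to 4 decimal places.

t=0: π = [0.0833, 0.3333, 0.2500, 0.2500, 0.0833]
t=1: π = [0.1481, 0.2315, 0.3056, 0.1759, 0.1389]
t=2: π = [0.1451, 0.2150, 0.3097, 0.1842, 0.1461]
t=3: π = [0.1479, 0.2116, 0.3115, 0.1836, 0.1454]
t=4: π = [0.1474, 0.2114, 0.3118, 0.1834, 0.1460]

π = [0.1474, 0.2114, 0.3118, 0.1834, 0.1460]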